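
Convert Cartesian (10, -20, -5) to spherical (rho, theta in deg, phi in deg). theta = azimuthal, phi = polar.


rho = sqrt(10^2 + (-20)^2 + (-5)^2) = 22.9129
theta = atan2(-20, 10) = 296.5651 deg
phi = acos(-5/22.9129) = 102.6044 deg

rho = 22.9129, theta = 296.5651 deg, phi = 102.6044 deg


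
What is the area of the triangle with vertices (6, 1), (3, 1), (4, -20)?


Area = |x1(y2-y3) + x2(y3-y1) + x3(y1-y2)| / 2
= |6*(1--20) + 3*(-20-1) + 4*(1-1)| / 2
= 31.5

31.5


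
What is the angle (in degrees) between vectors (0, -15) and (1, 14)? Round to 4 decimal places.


dot = 0*1 + -15*14 = -210
|u| = 15, |v| = 14.0357
cos(angle) = -0.9975
angle = 175.9144 degrees

175.9144 degrees


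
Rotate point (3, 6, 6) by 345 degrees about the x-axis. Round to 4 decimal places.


x' = 3
y' = 6*cos(345) - 6*sin(345) = 7.3485
z' = 6*sin(345) + 6*cos(345) = 4.2426

(3, 7.3485, 4.2426)


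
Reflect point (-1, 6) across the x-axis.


Reflection across x-axis: (x, y) -> (x, -y)
(-1, 6) -> (-1, -6)

(-1, -6)


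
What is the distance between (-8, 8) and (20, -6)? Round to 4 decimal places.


d = sqrt((20--8)^2 + (-6-8)^2) = 31.305

31.305


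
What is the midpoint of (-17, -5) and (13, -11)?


Midpoint = ((-17+13)/2, (-5+-11)/2) = (-2, -8)

(-2, -8)


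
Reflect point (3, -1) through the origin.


Reflection through origin: (x, y) -> (-x, -y)
(3, -1) -> (-3, 1)

(-3, 1)


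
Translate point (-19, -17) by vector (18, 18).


Translation: (x+dx, y+dy) = (-19+18, -17+18) = (-1, 1)

(-1, 1)


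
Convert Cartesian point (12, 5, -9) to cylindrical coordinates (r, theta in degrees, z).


r = sqrt(12^2 + 5^2) = 13
theta = atan2(5, 12) = 22.6199 deg
z = -9

r = 13, theta = 22.6199 deg, z = -9


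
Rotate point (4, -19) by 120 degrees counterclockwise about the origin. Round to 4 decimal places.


x' = 4*cos(120) - -19*sin(120) = 14.4545
y' = 4*sin(120) + -19*cos(120) = 12.9641

(14.4545, 12.9641)


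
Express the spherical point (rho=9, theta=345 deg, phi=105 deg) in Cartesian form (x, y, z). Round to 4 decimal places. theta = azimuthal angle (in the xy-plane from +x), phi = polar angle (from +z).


x = 9 * sin(105) * cos(345) = 8.3971
y = 9 * sin(105) * sin(345) = -2.25
z = 9 * cos(105) = -2.3294

(8.3971, -2.25, -2.3294)


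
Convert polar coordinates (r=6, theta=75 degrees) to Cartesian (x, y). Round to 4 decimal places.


x = 6 * cos(75) = 1.5529
y = 6 * sin(75) = 5.7956

(1.5529, 5.7956)


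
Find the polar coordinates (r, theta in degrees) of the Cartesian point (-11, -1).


r = sqrt((-11)^2 + (-1)^2) = 11.0454
theta = atan2(-1, -11) = 185.1944 degrees

r = 11.0454, theta = 185.1944 degrees


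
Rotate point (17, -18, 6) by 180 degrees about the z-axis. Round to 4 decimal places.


x' = 17*cos(180) - -18*sin(180) = -17
y' = 17*sin(180) + -18*cos(180) = 18
z' = 6

(-17, 18, 6)


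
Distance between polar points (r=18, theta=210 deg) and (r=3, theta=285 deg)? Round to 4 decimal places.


d = sqrt(r1^2 + r2^2 - 2*r1*r2*cos(t2-t1))
d = sqrt(18^2 + 3^2 - 2*18*3*cos(285-210)) = 17.4656

17.4656


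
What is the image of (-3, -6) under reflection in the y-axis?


Reflection across y-axis: (x, y) -> (-x, y)
(-3, -6) -> (3, -6)

(3, -6)


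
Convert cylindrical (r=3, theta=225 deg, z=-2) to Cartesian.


x = 3 * cos(225) = -2.1213
y = 3 * sin(225) = -2.1213
z = -2

(-2.1213, -2.1213, -2)


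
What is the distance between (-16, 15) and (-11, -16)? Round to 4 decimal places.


d = sqrt((-11--16)^2 + (-16-15)^2) = 31.4006

31.4006


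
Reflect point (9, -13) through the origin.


Reflection through origin: (x, y) -> (-x, -y)
(9, -13) -> (-9, 13)

(-9, 13)


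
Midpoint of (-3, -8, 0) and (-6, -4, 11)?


Midpoint = ((-3+-6)/2, (-8+-4)/2, (0+11)/2) = (-4.5, -6, 5.5)

(-4.5, -6, 5.5)


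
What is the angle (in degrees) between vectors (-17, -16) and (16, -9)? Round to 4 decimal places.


dot = -17*16 + -16*-9 = -128
|u| = 23.3452, |v| = 18.3576
cos(angle) = -0.2987
angle = 107.378 degrees

107.378 degrees


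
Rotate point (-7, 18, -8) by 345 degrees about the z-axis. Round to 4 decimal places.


x' = -7*cos(345) - 18*sin(345) = -2.1027
y' = -7*sin(345) + 18*cos(345) = 19.1984
z' = -8

(-2.1027, 19.1984, -8)


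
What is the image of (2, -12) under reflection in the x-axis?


Reflection across x-axis: (x, y) -> (x, -y)
(2, -12) -> (2, 12)

(2, 12)


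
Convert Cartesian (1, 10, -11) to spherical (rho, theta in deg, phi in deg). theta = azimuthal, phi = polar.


rho = sqrt(1^2 + 10^2 + (-11)^2) = 14.8997
theta = atan2(10, 1) = 84.2894 deg
phi = acos(-11/14.8997) = 137.5844 deg

rho = 14.8997, theta = 84.2894 deg, phi = 137.5844 deg


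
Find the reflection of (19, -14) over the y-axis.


Reflection across y-axis: (x, y) -> (-x, y)
(19, -14) -> (-19, -14)

(-19, -14)


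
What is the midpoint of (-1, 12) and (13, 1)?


Midpoint = ((-1+13)/2, (12+1)/2) = (6, 6.5)

(6, 6.5)


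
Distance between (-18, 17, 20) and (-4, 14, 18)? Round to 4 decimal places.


d = sqrt((-4--18)^2 + (14-17)^2 + (18-20)^2) = 14.4568

14.4568


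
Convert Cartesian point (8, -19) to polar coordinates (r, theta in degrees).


r = sqrt(8^2 + (-19)^2) = 20.6155
theta = atan2(-19, 8) = 292.8337 degrees

r = 20.6155, theta = 292.8337 degrees


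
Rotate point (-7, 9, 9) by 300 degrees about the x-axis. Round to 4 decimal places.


x' = -7
y' = 9*cos(300) - 9*sin(300) = 12.2942
z' = 9*sin(300) + 9*cos(300) = -3.2942

(-7, 12.2942, -3.2942)


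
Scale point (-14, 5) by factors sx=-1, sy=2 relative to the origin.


Scaling: (x*sx, y*sy) = (-14*-1, 5*2) = (14, 10)

(14, 10)


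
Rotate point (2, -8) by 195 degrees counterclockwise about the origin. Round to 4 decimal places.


x' = 2*cos(195) - -8*sin(195) = -4.0024
y' = 2*sin(195) + -8*cos(195) = 7.2098

(-4.0024, 7.2098)


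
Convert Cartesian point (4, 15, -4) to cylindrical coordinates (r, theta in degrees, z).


r = sqrt(4^2 + 15^2) = 15.5242
theta = atan2(15, 4) = 75.0686 deg
z = -4

r = 15.5242, theta = 75.0686 deg, z = -4


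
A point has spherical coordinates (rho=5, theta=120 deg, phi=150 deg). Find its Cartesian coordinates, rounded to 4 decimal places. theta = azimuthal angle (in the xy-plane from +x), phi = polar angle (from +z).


x = 5 * sin(150) * cos(120) = -1.25
y = 5 * sin(150) * sin(120) = 2.1651
z = 5 * cos(150) = -4.3301

(-1.25, 2.1651, -4.3301)


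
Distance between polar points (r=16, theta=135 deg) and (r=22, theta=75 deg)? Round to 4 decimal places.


d = sqrt(r1^2 + r2^2 - 2*r1*r2*cos(t2-t1))
d = sqrt(16^2 + 22^2 - 2*16*22*cos(75-135)) = 19.6977

19.6977


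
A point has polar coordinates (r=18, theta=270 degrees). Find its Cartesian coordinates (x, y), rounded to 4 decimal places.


x = 18 * cos(270) = 0
y = 18 * sin(270) = -18

(0, -18)


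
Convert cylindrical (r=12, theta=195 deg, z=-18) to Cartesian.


x = 12 * cos(195) = -11.5911
y = 12 * sin(195) = -3.1058
z = -18

(-11.5911, -3.1058, -18)


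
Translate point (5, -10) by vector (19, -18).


Translation: (x+dx, y+dy) = (5+19, -10+-18) = (24, -28)

(24, -28)


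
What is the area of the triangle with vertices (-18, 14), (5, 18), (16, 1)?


Area = |x1(y2-y3) + x2(y3-y1) + x3(y1-y2)| / 2
= |-18*(18-1) + 5*(1-14) + 16*(14-18)| / 2
= 217.5

217.5


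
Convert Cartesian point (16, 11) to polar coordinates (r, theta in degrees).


r = sqrt(16^2 + 11^2) = 19.4165
theta = atan2(11, 16) = 34.5085 degrees

r = 19.4165, theta = 34.5085 degrees


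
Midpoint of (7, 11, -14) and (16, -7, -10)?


Midpoint = ((7+16)/2, (11+-7)/2, (-14+-10)/2) = (11.5, 2, -12)

(11.5, 2, -12)


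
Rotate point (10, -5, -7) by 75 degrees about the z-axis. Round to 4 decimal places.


x' = 10*cos(75) - -5*sin(75) = 7.4178
y' = 10*sin(75) + -5*cos(75) = 8.3652
z' = -7

(7.4178, 8.3652, -7)


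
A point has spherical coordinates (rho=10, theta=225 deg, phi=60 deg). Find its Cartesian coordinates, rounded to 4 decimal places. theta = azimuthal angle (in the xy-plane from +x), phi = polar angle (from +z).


x = 10 * sin(60) * cos(225) = -6.1237
y = 10 * sin(60) * sin(225) = -6.1237
z = 10 * cos(60) = 5

(-6.1237, -6.1237, 5)


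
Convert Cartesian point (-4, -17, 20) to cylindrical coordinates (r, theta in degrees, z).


r = sqrt((-4)^2 + (-17)^2) = 17.4642
theta = atan2(-17, -4) = 256.7595 deg
z = 20

r = 17.4642, theta = 256.7595 deg, z = 20


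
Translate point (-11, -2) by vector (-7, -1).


Translation: (x+dx, y+dy) = (-11+-7, -2+-1) = (-18, -3)

(-18, -3)


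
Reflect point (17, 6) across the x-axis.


Reflection across x-axis: (x, y) -> (x, -y)
(17, 6) -> (17, -6)

(17, -6)


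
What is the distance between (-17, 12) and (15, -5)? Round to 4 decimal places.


d = sqrt((15--17)^2 + (-5-12)^2) = 36.2353

36.2353


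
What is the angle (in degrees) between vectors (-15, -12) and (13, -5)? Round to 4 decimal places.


dot = -15*13 + -12*-5 = -135
|u| = 19.2094, |v| = 13.9284
cos(angle) = -0.5046
angle = 120.3027 degrees

120.3027 degrees


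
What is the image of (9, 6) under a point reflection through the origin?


Reflection through origin: (x, y) -> (-x, -y)
(9, 6) -> (-9, -6)

(-9, -6)


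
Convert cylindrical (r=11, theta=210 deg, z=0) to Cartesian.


x = 11 * cos(210) = -9.5263
y = 11 * sin(210) = -5.5
z = 0

(-9.5263, -5.5, 0)


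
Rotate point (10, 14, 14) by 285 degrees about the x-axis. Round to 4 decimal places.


x' = 10
y' = 14*cos(285) - 14*sin(285) = 17.1464
z' = 14*sin(285) + 14*cos(285) = -9.8995

(10, 17.1464, -9.8995)


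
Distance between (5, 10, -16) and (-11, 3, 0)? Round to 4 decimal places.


d = sqrt((-11-5)^2 + (3-10)^2 + (0--16)^2) = 23.6854

23.6854


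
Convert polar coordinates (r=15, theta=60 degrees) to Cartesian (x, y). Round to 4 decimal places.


x = 15 * cos(60) = 7.5
y = 15 * sin(60) = 12.9904

(7.5, 12.9904)


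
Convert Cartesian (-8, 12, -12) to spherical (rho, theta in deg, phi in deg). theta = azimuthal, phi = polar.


rho = sqrt((-8)^2 + 12^2 + (-12)^2) = 18.7617
theta = atan2(12, -8) = 123.6901 deg
phi = acos(-12/18.7617) = 129.7622 deg

rho = 18.7617, theta = 123.6901 deg, phi = 129.7622 deg


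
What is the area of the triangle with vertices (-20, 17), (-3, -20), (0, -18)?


Area = |x1(y2-y3) + x2(y3-y1) + x3(y1-y2)| / 2
= |-20*(-20--18) + -3*(-18-17) + 0*(17--20)| / 2
= 72.5

72.5


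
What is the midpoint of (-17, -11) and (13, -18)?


Midpoint = ((-17+13)/2, (-11+-18)/2) = (-2, -14.5)

(-2, -14.5)


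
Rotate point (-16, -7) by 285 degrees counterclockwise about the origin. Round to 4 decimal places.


x' = -16*cos(285) - -7*sin(285) = -10.9026
y' = -16*sin(285) + -7*cos(285) = 13.6431

(-10.9026, 13.6431)


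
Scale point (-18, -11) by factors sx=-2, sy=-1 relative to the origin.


Scaling: (x*sx, y*sy) = (-18*-2, -11*-1) = (36, 11)

(36, 11)


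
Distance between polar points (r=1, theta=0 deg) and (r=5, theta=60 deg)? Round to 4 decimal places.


d = sqrt(r1^2 + r2^2 - 2*r1*r2*cos(t2-t1))
d = sqrt(1^2 + 5^2 - 2*1*5*cos(60-0)) = 4.5826

4.5826


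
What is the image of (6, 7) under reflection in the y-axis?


Reflection across y-axis: (x, y) -> (-x, y)
(6, 7) -> (-6, 7)

(-6, 7)


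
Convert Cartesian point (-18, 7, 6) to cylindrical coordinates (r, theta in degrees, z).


r = sqrt((-18)^2 + 7^2) = 19.3132
theta = atan2(7, -18) = 158.7495 deg
z = 6

r = 19.3132, theta = 158.7495 deg, z = 6


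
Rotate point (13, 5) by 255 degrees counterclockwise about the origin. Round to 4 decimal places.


x' = 13*cos(255) - 5*sin(255) = 1.465
y' = 13*sin(255) + 5*cos(255) = -13.8511

(1.465, -13.8511)


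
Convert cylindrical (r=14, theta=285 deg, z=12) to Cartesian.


x = 14 * cos(285) = 3.6235
y = 14 * sin(285) = -13.523
z = 12

(3.6235, -13.523, 12)


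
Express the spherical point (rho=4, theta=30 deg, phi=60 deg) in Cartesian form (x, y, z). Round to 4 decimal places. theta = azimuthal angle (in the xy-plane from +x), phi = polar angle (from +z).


x = 4 * sin(60) * cos(30) = 3
y = 4 * sin(60) * sin(30) = 1.7321
z = 4 * cos(60) = 2

(3, 1.7321, 2)


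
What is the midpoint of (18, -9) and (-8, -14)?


Midpoint = ((18+-8)/2, (-9+-14)/2) = (5, -11.5)

(5, -11.5)


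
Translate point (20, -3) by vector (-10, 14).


Translation: (x+dx, y+dy) = (20+-10, -3+14) = (10, 11)

(10, 11)


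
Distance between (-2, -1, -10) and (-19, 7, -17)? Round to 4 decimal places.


d = sqrt((-19--2)^2 + (7--1)^2 + (-17--10)^2) = 20.0499

20.0499


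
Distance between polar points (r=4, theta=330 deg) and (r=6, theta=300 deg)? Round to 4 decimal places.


d = sqrt(r1^2 + r2^2 - 2*r1*r2*cos(t2-t1))
d = sqrt(4^2 + 6^2 - 2*4*6*cos(300-330)) = 3.2297

3.2297


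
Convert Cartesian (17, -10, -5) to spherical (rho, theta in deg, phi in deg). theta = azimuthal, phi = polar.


rho = sqrt(17^2 + (-10)^2 + (-5)^2) = 20.347
theta = atan2(-10, 17) = 329.5345 deg
phi = acos(-5/20.347) = 104.2254 deg

rho = 20.347, theta = 329.5345 deg, phi = 104.2254 deg


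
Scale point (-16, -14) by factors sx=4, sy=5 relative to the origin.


Scaling: (x*sx, y*sy) = (-16*4, -14*5) = (-64, -70)

(-64, -70)


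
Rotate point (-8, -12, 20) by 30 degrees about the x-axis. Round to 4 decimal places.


x' = -8
y' = -12*cos(30) - 20*sin(30) = -20.3923
z' = -12*sin(30) + 20*cos(30) = 11.3205

(-8, -20.3923, 11.3205)


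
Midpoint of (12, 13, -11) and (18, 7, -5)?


Midpoint = ((12+18)/2, (13+7)/2, (-11+-5)/2) = (15, 10, -8)

(15, 10, -8)


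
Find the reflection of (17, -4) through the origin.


Reflection through origin: (x, y) -> (-x, -y)
(17, -4) -> (-17, 4)

(-17, 4)


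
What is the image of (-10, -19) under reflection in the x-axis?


Reflection across x-axis: (x, y) -> (x, -y)
(-10, -19) -> (-10, 19)

(-10, 19)


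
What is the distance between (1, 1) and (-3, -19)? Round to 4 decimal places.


d = sqrt((-3-1)^2 + (-19-1)^2) = 20.3961

20.3961


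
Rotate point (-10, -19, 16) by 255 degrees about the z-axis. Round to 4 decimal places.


x' = -10*cos(255) - -19*sin(255) = -15.7644
y' = -10*sin(255) + -19*cos(255) = 14.5768
z' = 16

(-15.7644, 14.5768, 16)


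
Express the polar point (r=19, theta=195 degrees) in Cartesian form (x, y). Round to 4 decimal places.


x = 19 * cos(195) = -18.3526
y = 19 * sin(195) = -4.9176

(-18.3526, -4.9176)


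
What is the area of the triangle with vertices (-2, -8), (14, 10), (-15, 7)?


Area = |x1(y2-y3) + x2(y3-y1) + x3(y1-y2)| / 2
= |-2*(10-7) + 14*(7--8) + -15*(-8-10)| / 2
= 237

237


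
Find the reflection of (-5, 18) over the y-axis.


Reflection across y-axis: (x, y) -> (-x, y)
(-5, 18) -> (5, 18)

(5, 18)


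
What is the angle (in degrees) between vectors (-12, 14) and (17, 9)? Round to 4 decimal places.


dot = -12*17 + 14*9 = -78
|u| = 18.4391, |v| = 19.2354
cos(angle) = -0.2199
angle = 102.704 degrees

102.704 degrees


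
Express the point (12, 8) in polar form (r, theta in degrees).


r = sqrt(12^2 + 8^2) = 14.4222
theta = atan2(8, 12) = 33.6901 degrees

r = 14.4222, theta = 33.6901 degrees


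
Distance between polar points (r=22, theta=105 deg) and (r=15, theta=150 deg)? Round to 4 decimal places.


d = sqrt(r1^2 + r2^2 - 2*r1*r2*cos(t2-t1))
d = sqrt(22^2 + 15^2 - 2*22*15*cos(150-105)) = 15.5663

15.5663


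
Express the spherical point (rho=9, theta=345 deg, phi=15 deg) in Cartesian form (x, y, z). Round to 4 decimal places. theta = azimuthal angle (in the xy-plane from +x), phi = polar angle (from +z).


x = 9 * sin(15) * cos(345) = 2.25
y = 9 * sin(15) * sin(345) = -0.6029
z = 9 * cos(15) = 8.6933

(2.25, -0.6029, 8.6933)


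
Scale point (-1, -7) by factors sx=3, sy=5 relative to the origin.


Scaling: (x*sx, y*sy) = (-1*3, -7*5) = (-3, -35)

(-3, -35)


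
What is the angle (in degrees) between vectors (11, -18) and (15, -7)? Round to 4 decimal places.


dot = 11*15 + -18*-7 = 291
|u| = 21.095, |v| = 16.5529
cos(angle) = 0.8334
angle = 33.5535 degrees

33.5535 degrees


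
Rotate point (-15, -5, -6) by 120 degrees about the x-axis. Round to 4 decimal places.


x' = -15
y' = -5*cos(120) - -6*sin(120) = 7.6962
z' = -5*sin(120) + -6*cos(120) = -1.3301

(-15, 7.6962, -1.3301)


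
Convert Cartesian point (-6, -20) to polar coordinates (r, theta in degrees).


r = sqrt((-6)^2 + (-20)^2) = 20.8806
theta = atan2(-20, -6) = 253.3008 degrees

r = 20.8806, theta = 253.3008 degrees


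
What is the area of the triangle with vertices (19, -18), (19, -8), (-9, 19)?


Area = |x1(y2-y3) + x2(y3-y1) + x3(y1-y2)| / 2
= |19*(-8-19) + 19*(19--18) + -9*(-18--8)| / 2
= 140

140


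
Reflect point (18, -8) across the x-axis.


Reflection across x-axis: (x, y) -> (x, -y)
(18, -8) -> (18, 8)

(18, 8)


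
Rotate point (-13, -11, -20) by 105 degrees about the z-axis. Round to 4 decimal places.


x' = -13*cos(105) - -11*sin(105) = 13.9898
y' = -13*sin(105) + -11*cos(105) = -9.71
z' = -20

(13.9898, -9.71, -20)


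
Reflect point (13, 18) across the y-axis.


Reflection across y-axis: (x, y) -> (-x, y)
(13, 18) -> (-13, 18)

(-13, 18)


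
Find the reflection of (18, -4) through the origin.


Reflection through origin: (x, y) -> (-x, -y)
(18, -4) -> (-18, 4)

(-18, 4)


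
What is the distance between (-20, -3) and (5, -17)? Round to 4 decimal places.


d = sqrt((5--20)^2 + (-17--3)^2) = 28.6531

28.6531


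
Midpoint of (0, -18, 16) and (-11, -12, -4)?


Midpoint = ((0+-11)/2, (-18+-12)/2, (16+-4)/2) = (-5.5, -15, 6)

(-5.5, -15, 6)


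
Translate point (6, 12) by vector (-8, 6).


Translation: (x+dx, y+dy) = (6+-8, 12+6) = (-2, 18)

(-2, 18)


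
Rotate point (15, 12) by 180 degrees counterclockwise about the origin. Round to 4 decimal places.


x' = 15*cos(180) - 12*sin(180) = -15
y' = 15*sin(180) + 12*cos(180) = -12

(-15, -12)


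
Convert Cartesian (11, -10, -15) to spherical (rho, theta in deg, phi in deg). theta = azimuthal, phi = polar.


rho = sqrt(11^2 + (-10)^2 + (-15)^2) = 21.1187
theta = atan2(-10, 11) = 317.7263 deg
phi = acos(-15/21.1187) = 135.2569 deg

rho = 21.1187, theta = 317.7263 deg, phi = 135.2569 deg


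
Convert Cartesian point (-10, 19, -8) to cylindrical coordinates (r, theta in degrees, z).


r = sqrt((-10)^2 + 19^2) = 21.4709
theta = atan2(19, -10) = 117.7585 deg
z = -8

r = 21.4709, theta = 117.7585 deg, z = -8


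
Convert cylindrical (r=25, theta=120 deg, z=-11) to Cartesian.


x = 25 * cos(120) = -12.5
y = 25 * sin(120) = 21.6506
z = -11

(-12.5, 21.6506, -11)


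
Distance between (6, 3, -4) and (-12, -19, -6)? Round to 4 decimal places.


d = sqrt((-12-6)^2 + (-19-3)^2 + (-6--4)^2) = 28.4956

28.4956


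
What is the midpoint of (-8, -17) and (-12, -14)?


Midpoint = ((-8+-12)/2, (-17+-14)/2) = (-10, -15.5)

(-10, -15.5)


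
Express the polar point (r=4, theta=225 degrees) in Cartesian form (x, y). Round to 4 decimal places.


x = 4 * cos(225) = -2.8284
y = 4 * sin(225) = -2.8284

(-2.8284, -2.8284)


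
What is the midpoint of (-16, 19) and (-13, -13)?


Midpoint = ((-16+-13)/2, (19+-13)/2) = (-14.5, 3)

(-14.5, 3)


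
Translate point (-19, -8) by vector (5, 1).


Translation: (x+dx, y+dy) = (-19+5, -8+1) = (-14, -7)

(-14, -7)


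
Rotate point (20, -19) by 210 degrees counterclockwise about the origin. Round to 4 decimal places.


x' = 20*cos(210) - -19*sin(210) = -26.8205
y' = 20*sin(210) + -19*cos(210) = 6.4545

(-26.8205, 6.4545)


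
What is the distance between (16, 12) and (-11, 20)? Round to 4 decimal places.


d = sqrt((-11-16)^2 + (20-12)^2) = 28.1603

28.1603


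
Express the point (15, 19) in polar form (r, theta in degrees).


r = sqrt(15^2 + 19^2) = 24.2074
theta = atan2(19, 15) = 51.7098 degrees

r = 24.2074, theta = 51.7098 degrees


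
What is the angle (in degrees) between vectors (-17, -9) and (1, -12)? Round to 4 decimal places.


dot = -17*1 + -9*-12 = 91
|u| = 19.2354, |v| = 12.0416
cos(angle) = 0.3929
angle = 66.8664 degrees

66.8664 degrees


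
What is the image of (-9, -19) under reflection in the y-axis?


Reflection across y-axis: (x, y) -> (-x, y)
(-9, -19) -> (9, -19)

(9, -19)


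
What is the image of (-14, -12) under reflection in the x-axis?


Reflection across x-axis: (x, y) -> (x, -y)
(-14, -12) -> (-14, 12)

(-14, 12)


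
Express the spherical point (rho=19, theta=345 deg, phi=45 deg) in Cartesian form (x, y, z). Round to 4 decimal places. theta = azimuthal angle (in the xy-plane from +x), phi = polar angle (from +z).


x = 19 * sin(45) * cos(345) = 12.9772
y = 19 * sin(45) * sin(345) = -3.4772
z = 19 * cos(45) = 13.435

(12.9772, -3.4772, 13.435)


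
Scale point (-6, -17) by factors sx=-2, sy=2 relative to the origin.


Scaling: (x*sx, y*sy) = (-6*-2, -17*2) = (12, -34)

(12, -34)


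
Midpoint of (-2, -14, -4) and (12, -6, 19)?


Midpoint = ((-2+12)/2, (-14+-6)/2, (-4+19)/2) = (5, -10, 7.5)

(5, -10, 7.5)


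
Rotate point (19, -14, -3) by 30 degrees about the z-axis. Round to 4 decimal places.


x' = 19*cos(30) - -14*sin(30) = 23.4545
y' = 19*sin(30) + -14*cos(30) = -2.6244
z' = -3

(23.4545, -2.6244, -3)


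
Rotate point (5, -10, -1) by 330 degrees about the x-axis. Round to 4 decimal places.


x' = 5
y' = -10*cos(330) - -1*sin(330) = -9.1603
z' = -10*sin(330) + -1*cos(330) = 4.134

(5, -9.1603, 4.134)


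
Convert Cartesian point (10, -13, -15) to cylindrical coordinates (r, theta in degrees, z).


r = sqrt(10^2 + (-13)^2) = 16.4012
theta = atan2(-13, 10) = 307.5686 deg
z = -15

r = 16.4012, theta = 307.5686 deg, z = -15


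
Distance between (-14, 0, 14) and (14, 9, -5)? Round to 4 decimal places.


d = sqrt((14--14)^2 + (9-0)^2 + (-5-14)^2) = 35.0143

35.0143


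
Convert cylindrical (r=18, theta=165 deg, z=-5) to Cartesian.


x = 18 * cos(165) = -17.3867
y = 18 * sin(165) = 4.6587
z = -5

(-17.3867, 4.6587, -5)


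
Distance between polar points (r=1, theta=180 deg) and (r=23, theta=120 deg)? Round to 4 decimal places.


d = sqrt(r1^2 + r2^2 - 2*r1*r2*cos(t2-t1))
d = sqrt(1^2 + 23^2 - 2*1*23*cos(120-180)) = 22.5167

22.5167


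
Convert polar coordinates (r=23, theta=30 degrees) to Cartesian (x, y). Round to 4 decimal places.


x = 23 * cos(30) = 19.9186
y = 23 * sin(30) = 11.5

(19.9186, 11.5)


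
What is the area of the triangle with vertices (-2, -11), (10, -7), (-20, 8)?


Area = |x1(y2-y3) + x2(y3-y1) + x3(y1-y2)| / 2
= |-2*(-7-8) + 10*(8--11) + -20*(-11--7)| / 2
= 150

150


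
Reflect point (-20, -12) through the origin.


Reflection through origin: (x, y) -> (-x, -y)
(-20, -12) -> (20, 12)

(20, 12)


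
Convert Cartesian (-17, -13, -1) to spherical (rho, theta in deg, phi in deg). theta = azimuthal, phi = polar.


rho = sqrt((-17)^2 + (-13)^2 + (-1)^2) = 21.4243
theta = atan2(-13, -17) = 217.4054 deg
phi = acos(-1/21.4243) = 92.6753 deg

rho = 21.4243, theta = 217.4054 deg, phi = 92.6753 deg


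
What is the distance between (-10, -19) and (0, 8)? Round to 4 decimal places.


d = sqrt((0--10)^2 + (8--19)^2) = 28.7924

28.7924


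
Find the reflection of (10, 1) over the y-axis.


Reflection across y-axis: (x, y) -> (-x, y)
(10, 1) -> (-10, 1)

(-10, 1)


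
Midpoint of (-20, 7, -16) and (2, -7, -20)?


Midpoint = ((-20+2)/2, (7+-7)/2, (-16+-20)/2) = (-9, 0, -18)

(-9, 0, -18)


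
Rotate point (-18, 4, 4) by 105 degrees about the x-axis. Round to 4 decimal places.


x' = -18
y' = 4*cos(105) - 4*sin(105) = -4.899
z' = 4*sin(105) + 4*cos(105) = 2.8284

(-18, -4.899, 2.8284)


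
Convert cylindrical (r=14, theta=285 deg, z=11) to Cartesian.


x = 14 * cos(285) = 3.6235
y = 14 * sin(285) = -13.523
z = 11

(3.6235, -13.523, 11)


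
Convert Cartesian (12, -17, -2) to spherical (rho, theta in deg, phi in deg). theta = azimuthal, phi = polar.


rho = sqrt(12^2 + (-17)^2 + (-2)^2) = 20.9045
theta = atan2(-17, 12) = 305.2176 deg
phi = acos(-2/20.9045) = 95.4901 deg

rho = 20.9045, theta = 305.2176 deg, phi = 95.4901 deg


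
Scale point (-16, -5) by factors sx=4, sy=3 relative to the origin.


Scaling: (x*sx, y*sy) = (-16*4, -5*3) = (-64, -15)

(-64, -15)


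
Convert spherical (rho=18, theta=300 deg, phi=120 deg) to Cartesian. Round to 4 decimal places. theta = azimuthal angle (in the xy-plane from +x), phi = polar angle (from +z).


x = 18 * sin(120) * cos(300) = 7.7942
y = 18 * sin(120) * sin(300) = -13.5
z = 18 * cos(120) = -9

(7.7942, -13.5, -9)


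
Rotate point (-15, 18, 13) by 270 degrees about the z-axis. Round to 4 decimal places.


x' = -15*cos(270) - 18*sin(270) = 18
y' = -15*sin(270) + 18*cos(270) = 15
z' = 13

(18, 15, 13)


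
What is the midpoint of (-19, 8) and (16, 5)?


Midpoint = ((-19+16)/2, (8+5)/2) = (-1.5, 6.5)

(-1.5, 6.5)


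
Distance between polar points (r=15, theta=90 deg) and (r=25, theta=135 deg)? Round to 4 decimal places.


d = sqrt(r1^2 + r2^2 - 2*r1*r2*cos(t2-t1))
d = sqrt(15^2 + 25^2 - 2*15*25*cos(135-90)) = 17.8793

17.8793


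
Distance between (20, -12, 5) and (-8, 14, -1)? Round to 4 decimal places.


d = sqrt((-8-20)^2 + (14--12)^2 + (-1-5)^2) = 38.6782

38.6782


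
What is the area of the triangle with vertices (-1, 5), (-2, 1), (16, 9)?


Area = |x1(y2-y3) + x2(y3-y1) + x3(y1-y2)| / 2
= |-1*(1-9) + -2*(9-5) + 16*(5-1)| / 2
= 32

32


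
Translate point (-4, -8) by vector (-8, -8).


Translation: (x+dx, y+dy) = (-4+-8, -8+-8) = (-12, -16)

(-12, -16)


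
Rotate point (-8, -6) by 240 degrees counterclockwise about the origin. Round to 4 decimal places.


x' = -8*cos(240) - -6*sin(240) = -1.1962
y' = -8*sin(240) + -6*cos(240) = 9.9282

(-1.1962, 9.9282)


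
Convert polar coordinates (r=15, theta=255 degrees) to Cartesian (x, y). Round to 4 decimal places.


x = 15 * cos(255) = -3.8823
y = 15 * sin(255) = -14.4889

(-3.8823, -14.4889)


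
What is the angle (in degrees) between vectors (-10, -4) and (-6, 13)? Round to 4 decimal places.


dot = -10*-6 + -4*13 = 8
|u| = 10.7703, |v| = 14.3178
cos(angle) = 0.0519
angle = 87.0263 degrees

87.0263 degrees


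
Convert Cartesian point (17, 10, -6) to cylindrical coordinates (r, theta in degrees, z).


r = sqrt(17^2 + 10^2) = 19.7231
theta = atan2(10, 17) = 30.4655 deg
z = -6

r = 19.7231, theta = 30.4655 deg, z = -6


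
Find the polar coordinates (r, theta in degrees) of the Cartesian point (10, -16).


r = sqrt(10^2 + (-16)^2) = 18.868
theta = atan2(-16, 10) = 302.0054 degrees

r = 18.868, theta = 302.0054 degrees


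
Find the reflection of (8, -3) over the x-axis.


Reflection across x-axis: (x, y) -> (x, -y)
(8, -3) -> (8, 3)

(8, 3)


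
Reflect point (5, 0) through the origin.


Reflection through origin: (x, y) -> (-x, -y)
(5, 0) -> (-5, 0)

(-5, 0)


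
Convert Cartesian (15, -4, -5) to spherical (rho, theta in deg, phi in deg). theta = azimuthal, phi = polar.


rho = sqrt(15^2 + (-4)^2 + (-5)^2) = 16.3095
theta = atan2(-4, 15) = 345.0686 deg
phi = acos(-5/16.3095) = 107.8526 deg

rho = 16.3095, theta = 345.0686 deg, phi = 107.8526 deg


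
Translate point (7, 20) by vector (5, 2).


Translation: (x+dx, y+dy) = (7+5, 20+2) = (12, 22)

(12, 22)


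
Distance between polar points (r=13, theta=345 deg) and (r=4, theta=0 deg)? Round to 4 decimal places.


d = sqrt(r1^2 + r2^2 - 2*r1*r2*cos(t2-t1))
d = sqrt(13^2 + 4^2 - 2*13*4*cos(0-345)) = 9.1948

9.1948


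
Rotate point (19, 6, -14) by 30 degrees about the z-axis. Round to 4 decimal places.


x' = 19*cos(30) - 6*sin(30) = 13.4545
y' = 19*sin(30) + 6*cos(30) = 14.6962
z' = -14

(13.4545, 14.6962, -14)


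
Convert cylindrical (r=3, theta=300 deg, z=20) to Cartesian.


x = 3 * cos(300) = 1.5
y = 3 * sin(300) = -2.5981
z = 20

(1.5, -2.5981, 20)


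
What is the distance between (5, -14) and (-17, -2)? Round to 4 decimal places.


d = sqrt((-17-5)^2 + (-2--14)^2) = 25.0599

25.0599


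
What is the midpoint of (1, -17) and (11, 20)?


Midpoint = ((1+11)/2, (-17+20)/2) = (6, 1.5)

(6, 1.5)


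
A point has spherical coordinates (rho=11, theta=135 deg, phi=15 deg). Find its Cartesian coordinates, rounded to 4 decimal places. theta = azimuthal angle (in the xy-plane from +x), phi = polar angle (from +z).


x = 11 * sin(15) * cos(135) = -2.0131
y = 11 * sin(15) * sin(135) = 2.0131
z = 11 * cos(15) = 10.6252

(-2.0131, 2.0131, 10.6252)


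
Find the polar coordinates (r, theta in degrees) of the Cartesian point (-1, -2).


r = sqrt((-1)^2 + (-2)^2) = 2.2361
theta = atan2(-2, -1) = 243.4349 degrees

r = 2.2361, theta = 243.4349 degrees


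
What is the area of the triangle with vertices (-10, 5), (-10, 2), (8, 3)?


Area = |x1(y2-y3) + x2(y3-y1) + x3(y1-y2)| / 2
= |-10*(2-3) + -10*(3-5) + 8*(5-2)| / 2
= 27

27


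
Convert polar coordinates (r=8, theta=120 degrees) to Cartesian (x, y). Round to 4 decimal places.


x = 8 * cos(120) = -4
y = 8 * sin(120) = 6.9282

(-4, 6.9282)


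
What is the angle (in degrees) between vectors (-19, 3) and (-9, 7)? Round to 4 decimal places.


dot = -19*-9 + 3*7 = 192
|u| = 19.2354, |v| = 11.4018
cos(angle) = 0.8754
angle = 28.9024 degrees

28.9024 degrees


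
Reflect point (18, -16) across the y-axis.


Reflection across y-axis: (x, y) -> (-x, y)
(18, -16) -> (-18, -16)

(-18, -16)


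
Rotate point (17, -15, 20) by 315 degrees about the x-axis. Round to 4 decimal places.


x' = 17
y' = -15*cos(315) - 20*sin(315) = 3.5355
z' = -15*sin(315) + 20*cos(315) = 24.7487

(17, 3.5355, 24.7487)


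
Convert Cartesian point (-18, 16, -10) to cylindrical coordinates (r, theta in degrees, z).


r = sqrt((-18)^2 + 16^2) = 24.0832
theta = atan2(16, -18) = 138.3665 deg
z = -10

r = 24.0832, theta = 138.3665 deg, z = -10


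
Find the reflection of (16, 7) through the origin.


Reflection through origin: (x, y) -> (-x, -y)
(16, 7) -> (-16, -7)

(-16, -7)


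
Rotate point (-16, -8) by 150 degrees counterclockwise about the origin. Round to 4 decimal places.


x' = -16*cos(150) - -8*sin(150) = 17.8564
y' = -16*sin(150) + -8*cos(150) = -1.0718

(17.8564, -1.0718)


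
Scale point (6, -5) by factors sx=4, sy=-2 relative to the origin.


Scaling: (x*sx, y*sy) = (6*4, -5*-2) = (24, 10)

(24, 10)


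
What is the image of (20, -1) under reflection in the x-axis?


Reflection across x-axis: (x, y) -> (x, -y)
(20, -1) -> (20, 1)

(20, 1)


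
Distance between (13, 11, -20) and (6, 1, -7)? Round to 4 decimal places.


d = sqrt((6-13)^2 + (1-11)^2 + (-7--20)^2) = 17.8326

17.8326


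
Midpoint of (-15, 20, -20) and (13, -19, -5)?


Midpoint = ((-15+13)/2, (20+-19)/2, (-20+-5)/2) = (-1, 0.5, -12.5)

(-1, 0.5, -12.5)


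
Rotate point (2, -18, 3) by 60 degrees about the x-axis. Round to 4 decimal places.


x' = 2
y' = -18*cos(60) - 3*sin(60) = -11.5981
z' = -18*sin(60) + 3*cos(60) = -14.0885

(2, -11.5981, -14.0885)


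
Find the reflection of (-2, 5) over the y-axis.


Reflection across y-axis: (x, y) -> (-x, y)
(-2, 5) -> (2, 5)

(2, 5)


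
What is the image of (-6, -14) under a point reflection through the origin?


Reflection through origin: (x, y) -> (-x, -y)
(-6, -14) -> (6, 14)

(6, 14)


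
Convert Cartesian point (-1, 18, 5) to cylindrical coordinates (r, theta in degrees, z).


r = sqrt((-1)^2 + 18^2) = 18.0278
theta = atan2(18, -1) = 93.1798 deg
z = 5

r = 18.0278, theta = 93.1798 deg, z = 5


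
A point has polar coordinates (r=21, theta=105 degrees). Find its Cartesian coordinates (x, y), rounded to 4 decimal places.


x = 21 * cos(105) = -5.4352
y = 21 * sin(105) = 20.2844

(-5.4352, 20.2844)


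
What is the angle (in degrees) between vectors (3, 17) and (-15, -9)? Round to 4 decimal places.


dot = 3*-15 + 17*-9 = -198
|u| = 17.2627, |v| = 17.4929
cos(angle) = -0.6557
angle = 130.9717 degrees

130.9717 degrees


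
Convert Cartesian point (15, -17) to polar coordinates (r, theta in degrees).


r = sqrt(15^2 + (-17)^2) = 22.6716
theta = atan2(-17, 15) = 311.4237 degrees

r = 22.6716, theta = 311.4237 degrees


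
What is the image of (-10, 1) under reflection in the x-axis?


Reflection across x-axis: (x, y) -> (x, -y)
(-10, 1) -> (-10, -1)

(-10, -1)


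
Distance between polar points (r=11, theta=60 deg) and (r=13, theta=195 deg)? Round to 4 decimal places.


d = sqrt(r1^2 + r2^2 - 2*r1*r2*cos(t2-t1))
d = sqrt(11^2 + 13^2 - 2*11*13*cos(195-60)) = 22.1863

22.1863


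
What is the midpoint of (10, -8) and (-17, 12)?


Midpoint = ((10+-17)/2, (-8+12)/2) = (-3.5, 2)

(-3.5, 2)


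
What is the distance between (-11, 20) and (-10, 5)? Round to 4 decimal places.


d = sqrt((-10--11)^2 + (5-20)^2) = 15.0333

15.0333


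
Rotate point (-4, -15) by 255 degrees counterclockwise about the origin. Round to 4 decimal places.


x' = -4*cos(255) - -15*sin(255) = -13.4536
y' = -4*sin(255) + -15*cos(255) = 7.746

(-13.4536, 7.746)


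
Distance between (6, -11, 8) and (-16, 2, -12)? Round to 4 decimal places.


d = sqrt((-16-6)^2 + (2--11)^2 + (-12-8)^2) = 32.45

32.45


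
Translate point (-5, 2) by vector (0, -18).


Translation: (x+dx, y+dy) = (-5+0, 2+-18) = (-5, -16)

(-5, -16)


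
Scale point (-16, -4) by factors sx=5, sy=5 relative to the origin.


Scaling: (x*sx, y*sy) = (-16*5, -4*5) = (-80, -20)

(-80, -20)


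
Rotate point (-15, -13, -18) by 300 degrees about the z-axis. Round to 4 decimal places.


x' = -15*cos(300) - -13*sin(300) = -18.7583
y' = -15*sin(300) + -13*cos(300) = 6.4904
z' = -18

(-18.7583, 6.4904, -18)


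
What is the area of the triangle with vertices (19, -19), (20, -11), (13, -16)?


Area = |x1(y2-y3) + x2(y3-y1) + x3(y1-y2)| / 2
= |19*(-11--16) + 20*(-16--19) + 13*(-19--11)| / 2
= 25.5

25.5


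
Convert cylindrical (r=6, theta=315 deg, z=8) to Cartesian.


x = 6 * cos(315) = 4.2426
y = 6 * sin(315) = -4.2426
z = 8

(4.2426, -4.2426, 8)


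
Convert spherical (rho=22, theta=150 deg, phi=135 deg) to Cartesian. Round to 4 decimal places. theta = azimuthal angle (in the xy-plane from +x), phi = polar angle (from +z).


x = 22 * sin(135) * cos(150) = -13.4722
y = 22 * sin(135) * sin(150) = 7.7782
z = 22 * cos(135) = -15.5563

(-13.4722, 7.7782, -15.5563)


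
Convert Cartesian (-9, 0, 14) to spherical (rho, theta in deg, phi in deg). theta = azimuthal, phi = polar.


rho = sqrt((-9)^2 + 0^2 + 14^2) = 16.6433
theta = atan2(0, -9) = 180 deg
phi = acos(14/16.6433) = 32.7352 deg

rho = 16.6433, theta = 180 deg, phi = 32.7352 deg


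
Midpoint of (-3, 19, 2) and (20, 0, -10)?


Midpoint = ((-3+20)/2, (19+0)/2, (2+-10)/2) = (8.5, 9.5, -4)

(8.5, 9.5, -4)


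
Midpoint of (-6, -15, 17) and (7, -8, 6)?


Midpoint = ((-6+7)/2, (-15+-8)/2, (17+6)/2) = (0.5, -11.5, 11.5)

(0.5, -11.5, 11.5)


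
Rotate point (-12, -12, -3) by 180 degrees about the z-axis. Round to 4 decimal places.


x' = -12*cos(180) - -12*sin(180) = 12
y' = -12*sin(180) + -12*cos(180) = 12
z' = -3

(12, 12, -3)


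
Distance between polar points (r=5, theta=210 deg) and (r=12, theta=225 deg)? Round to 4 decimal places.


d = sqrt(r1^2 + r2^2 - 2*r1*r2*cos(t2-t1))
d = sqrt(5^2 + 12^2 - 2*5*12*cos(225-210)) = 7.2862

7.2862


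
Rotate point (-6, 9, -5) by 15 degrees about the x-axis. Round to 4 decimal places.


x' = -6
y' = 9*cos(15) - -5*sin(15) = 9.9874
z' = 9*sin(15) + -5*cos(15) = -2.5003

(-6, 9.9874, -2.5003)


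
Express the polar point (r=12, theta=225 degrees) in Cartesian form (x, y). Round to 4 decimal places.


x = 12 * cos(225) = -8.4853
y = 12 * sin(225) = -8.4853

(-8.4853, -8.4853)


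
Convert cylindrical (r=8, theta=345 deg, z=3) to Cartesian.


x = 8 * cos(345) = 7.7274
y = 8 * sin(345) = -2.0706
z = 3

(7.7274, -2.0706, 3)


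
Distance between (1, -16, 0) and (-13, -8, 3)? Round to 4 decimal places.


d = sqrt((-13-1)^2 + (-8--16)^2 + (3-0)^2) = 16.4012

16.4012


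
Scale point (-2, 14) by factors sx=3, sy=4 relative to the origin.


Scaling: (x*sx, y*sy) = (-2*3, 14*4) = (-6, 56)

(-6, 56)


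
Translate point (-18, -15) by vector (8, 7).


Translation: (x+dx, y+dy) = (-18+8, -15+7) = (-10, -8)

(-10, -8)


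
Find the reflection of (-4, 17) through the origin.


Reflection through origin: (x, y) -> (-x, -y)
(-4, 17) -> (4, -17)

(4, -17)


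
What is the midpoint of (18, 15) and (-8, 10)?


Midpoint = ((18+-8)/2, (15+10)/2) = (5, 12.5)

(5, 12.5)


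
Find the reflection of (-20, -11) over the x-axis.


Reflection across x-axis: (x, y) -> (x, -y)
(-20, -11) -> (-20, 11)

(-20, 11)


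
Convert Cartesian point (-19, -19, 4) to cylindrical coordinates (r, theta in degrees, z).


r = sqrt((-19)^2 + (-19)^2) = 26.8701
theta = atan2(-19, -19) = 225 deg
z = 4

r = 26.8701, theta = 225 deg, z = 4


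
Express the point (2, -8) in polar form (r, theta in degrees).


r = sqrt(2^2 + (-8)^2) = 8.2462
theta = atan2(-8, 2) = 284.0362 degrees

r = 8.2462, theta = 284.0362 degrees


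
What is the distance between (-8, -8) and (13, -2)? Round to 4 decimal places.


d = sqrt((13--8)^2 + (-2--8)^2) = 21.8403

21.8403


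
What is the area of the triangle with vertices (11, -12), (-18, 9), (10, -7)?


Area = |x1(y2-y3) + x2(y3-y1) + x3(y1-y2)| / 2
= |11*(9--7) + -18*(-7--12) + 10*(-12-9)| / 2
= 62

62


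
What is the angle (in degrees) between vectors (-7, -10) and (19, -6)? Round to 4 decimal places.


dot = -7*19 + -10*-6 = -73
|u| = 12.2066, |v| = 19.9249
cos(angle) = -0.3001
angle = 107.4665 degrees

107.4665 degrees


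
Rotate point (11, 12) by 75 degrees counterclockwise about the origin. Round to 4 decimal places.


x' = 11*cos(75) - 12*sin(75) = -8.7441
y' = 11*sin(75) + 12*cos(75) = 13.731

(-8.7441, 13.731)


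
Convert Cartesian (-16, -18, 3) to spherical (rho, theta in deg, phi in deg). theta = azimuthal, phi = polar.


rho = sqrt((-16)^2 + (-18)^2 + 3^2) = 24.2693
theta = atan2(-18, -16) = 228.3665 deg
phi = acos(3/24.2693) = 82.8993 deg

rho = 24.2693, theta = 228.3665 deg, phi = 82.8993 deg


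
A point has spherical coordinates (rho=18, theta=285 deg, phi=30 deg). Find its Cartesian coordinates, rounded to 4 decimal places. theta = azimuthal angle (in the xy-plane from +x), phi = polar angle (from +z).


x = 18 * sin(30) * cos(285) = 2.3294
y = 18 * sin(30) * sin(285) = -8.6933
z = 18 * cos(30) = 15.5885

(2.3294, -8.6933, 15.5885)


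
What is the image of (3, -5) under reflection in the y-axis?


Reflection across y-axis: (x, y) -> (-x, y)
(3, -5) -> (-3, -5)

(-3, -5)


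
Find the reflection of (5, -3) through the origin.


Reflection through origin: (x, y) -> (-x, -y)
(5, -3) -> (-5, 3)

(-5, 3)


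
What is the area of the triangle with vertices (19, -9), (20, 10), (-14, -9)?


Area = |x1(y2-y3) + x2(y3-y1) + x3(y1-y2)| / 2
= |19*(10--9) + 20*(-9--9) + -14*(-9-10)| / 2
= 313.5

313.5


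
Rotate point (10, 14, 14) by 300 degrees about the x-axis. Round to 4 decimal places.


x' = 10
y' = 14*cos(300) - 14*sin(300) = 19.1244
z' = 14*sin(300) + 14*cos(300) = -5.1244

(10, 19.1244, -5.1244)


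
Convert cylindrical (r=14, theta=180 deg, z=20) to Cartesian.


x = 14 * cos(180) = -14
y = 14 * sin(180) = 0
z = 20

(-14, 0, 20)


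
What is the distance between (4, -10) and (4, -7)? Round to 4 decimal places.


d = sqrt((4-4)^2 + (-7--10)^2) = 3

3
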